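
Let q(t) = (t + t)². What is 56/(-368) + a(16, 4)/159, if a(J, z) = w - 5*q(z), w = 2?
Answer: -99/46 ≈ -2.1522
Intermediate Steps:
q(t) = 4*t² (q(t) = (2*t)² = 4*t²)
a(J, z) = 2 - 20*z²
56/(-368) + a(16, 4)/159 = 56/(-368) + (2 - 20*4²)/159 = 56*(-1/368) + (2 - 20*16)*(1/159) = -7/46 + (2 - 320)*(1/159) = -7/46 - 318*1/159 = -7/46 - 2 = -99/46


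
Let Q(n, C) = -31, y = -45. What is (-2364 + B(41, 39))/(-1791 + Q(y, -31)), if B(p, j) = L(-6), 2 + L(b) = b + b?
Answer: 1189/911 ≈ 1.3052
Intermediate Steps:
L(b) = -2 + 2*b (L(b) = -2 + (b + b) = -2 + 2*b)
B(p, j) = -14 (B(p, j) = -2 + 2*(-6) = -2 - 12 = -14)
(-2364 + B(41, 39))/(-1791 + Q(y, -31)) = (-2364 - 14)/(-1791 - 31) = -2378/(-1822) = -2378*(-1/1822) = 1189/911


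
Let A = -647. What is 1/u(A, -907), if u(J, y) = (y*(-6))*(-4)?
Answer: -1/21768 ≈ -4.5939e-5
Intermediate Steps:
u(J, y) = 24*y (u(J, y) = -6*y*(-4) = 24*y)
1/u(A, -907) = 1/(24*(-907)) = 1/(-21768) = -1/21768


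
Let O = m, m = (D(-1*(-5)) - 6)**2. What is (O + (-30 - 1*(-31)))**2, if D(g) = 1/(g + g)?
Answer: 12823561/10000 ≈ 1282.4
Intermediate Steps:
D(g) = 1/(2*g)
m = 3481/100 (m = (1/(2*((-1*(-5)))) - 6)**2 = ((1/2)/5 - 6)**2 = ((1/2)*(1/5) - 6)**2 = (1/10 - 6)**2 = (-59/10)**2 = 3481/100 ≈ 34.810)
O = 3481/100 ≈ 34.810
(O + (-30 - 1*(-31)))**2 = (3481/100 + (-30 - 1*(-31)))**2 = (3481/100 + (-30 + 31))**2 = (3481/100 + 1)**2 = (3581/100)**2 = 12823561/10000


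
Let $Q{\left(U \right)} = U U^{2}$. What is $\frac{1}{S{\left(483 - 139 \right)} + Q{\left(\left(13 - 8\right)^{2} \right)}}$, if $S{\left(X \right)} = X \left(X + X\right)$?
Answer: $\frac{1}{252297} \approx 3.9636 \cdot 10^{-6}$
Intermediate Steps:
$Q{\left(U \right)} = U^{3}$
$S{\left(X \right)} = 2 X^{2}$ ($S{\left(X \right)} = X 2 X = 2 X^{2}$)
$\frac{1}{S{\left(483 - 139 \right)} + Q{\left(\left(13 - 8\right)^{2} \right)}} = \frac{1}{2 \left(483 - 139\right)^{2} + \left(\left(13 - 8\right)^{2}\right)^{3}} = \frac{1}{2 \cdot 344^{2} + \left(5^{2}\right)^{3}} = \frac{1}{2 \cdot 118336 + 25^{3}} = \frac{1}{236672 + 15625} = \frac{1}{252297}$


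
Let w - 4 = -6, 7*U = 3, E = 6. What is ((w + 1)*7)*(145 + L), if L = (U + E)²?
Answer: -9130/7 ≈ -1304.3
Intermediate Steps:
U = 3/7 (U = (⅐)*3 = 3/7 ≈ 0.42857)
w = -2 (w = 4 - 6 = -2)
L = 2025/49 (L = (3/7 + 6)² = (45/7)² = 2025/49 ≈ 41.327)
((w + 1)*7)*(145 + L) = ((-2 + 1)*7)*(145 + 2025/49) = -1*7*(9130/49) = -7*9130/49 = -9130/7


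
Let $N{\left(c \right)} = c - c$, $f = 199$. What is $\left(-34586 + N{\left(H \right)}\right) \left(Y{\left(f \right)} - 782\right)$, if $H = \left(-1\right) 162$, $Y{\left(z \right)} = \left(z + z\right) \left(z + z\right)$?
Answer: $-5451514492$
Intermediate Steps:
$Y{\left(z \right)} = 4 z^{2}$ ($Y{\left(z \right)} = 2 z 2 z = 4 z^{2}$)
$H = -162$
$N{\left(c \right)} = 0$
$\left(-34586 + N{\left(H \right)}\right) \left(Y{\left(f \right)} - 782\right) = \left(-34586 + 0\right) \left(4 \cdot 199^{2} - 782\right) = - 34586 \left(4 \cdot 39601 - 782\right) = - 34586 \left(158404 - 782\right) = \left(-34586\right) 157622 = -5451514492$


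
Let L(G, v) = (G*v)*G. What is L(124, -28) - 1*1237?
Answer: -431765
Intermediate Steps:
L(G, v) = v*G²
L(124, -28) - 1*1237 = -28*124² - 1*1237 = -28*15376 - 1237 = -430528 - 1237 = -431765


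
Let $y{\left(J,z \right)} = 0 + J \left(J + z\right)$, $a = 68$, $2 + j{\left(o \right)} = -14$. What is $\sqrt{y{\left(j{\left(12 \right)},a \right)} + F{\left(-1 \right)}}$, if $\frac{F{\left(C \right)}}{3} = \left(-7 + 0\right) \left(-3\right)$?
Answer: $i \sqrt{769} \approx 27.731 i$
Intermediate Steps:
$j{\left(o \right)} = -16$ ($j{\left(o \right)} = -2 - 14 = -16$)
$F{\left(C \right)} = 63$ ($F{\left(C \right)} = 3 \left(-7 + 0\right) \left(-3\right) = 3 \left(\left(-7\right) \left(-3\right)\right) = 3 \cdot 21 = 63$)
$y{\left(J,z \right)} = J \left(J + z\right)$
$\sqrt{y{\left(j{\left(12 \right)},a \right)} + F{\left(-1 \right)}} = \sqrt{- 16 \left(-16 + 68\right) + 63} = \sqrt{\left(-16\right) 52 + 63} = \sqrt{-832 + 63} = \sqrt{-769} = i \sqrt{769}$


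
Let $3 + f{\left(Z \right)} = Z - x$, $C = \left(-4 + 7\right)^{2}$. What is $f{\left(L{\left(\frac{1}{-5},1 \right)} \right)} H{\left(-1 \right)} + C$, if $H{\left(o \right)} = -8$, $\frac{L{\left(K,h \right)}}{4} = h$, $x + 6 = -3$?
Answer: $-71$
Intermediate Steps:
$x = -9$ ($x = -6 - 3 = -9$)
$L{\left(K,h \right)} = 4 h$
$C = 9$ ($C = 3^{2} = 9$)
$f{\left(Z \right)} = 6 + Z$ ($f{\left(Z \right)} = -3 + \left(Z - -9\right) = -3 + \left(Z + 9\right) = -3 + \left(9 + Z\right) = 6 + Z$)
$f{\left(L{\left(\frac{1}{-5},1 \right)} \right)} H{\left(-1 \right)} + C = \left(6 + 4 \cdot 1\right) \left(-8\right) + 9 = \left(6 + 4\right) \left(-8\right) + 9 = 10 \left(-8\right) + 9 = -80 + 9 = -71$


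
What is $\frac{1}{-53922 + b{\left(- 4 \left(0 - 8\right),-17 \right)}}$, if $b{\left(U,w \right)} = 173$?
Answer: $- \frac{1}{53749} \approx -1.8605 \cdot 10^{-5}$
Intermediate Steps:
$\frac{1}{-53922 + b{\left(- 4 \left(0 - 8\right),-17 \right)}} = \frac{1}{-53922 + 173} = \frac{1}{-53749} = - \frac{1}{53749}$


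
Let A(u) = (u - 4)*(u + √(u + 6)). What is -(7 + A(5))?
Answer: -12 - √11 ≈ -15.317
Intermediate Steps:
A(u) = (-4 + u)*(u + √(6 + u))
-(7 + A(5)) = -(7 + (5² - 4*5 - 4*√(6 + 5) + 5*√(6 + 5))) = -(7 + (25 - 20 - 4*√11 + 5*√11)) = -(7 + (5 + √11)) = -(12 + √11) = -12 - √11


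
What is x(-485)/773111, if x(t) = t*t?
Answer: 235225/773111 ≈ 0.30426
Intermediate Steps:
x(t) = t²
x(-485)/773111 = (-485)²/773111 = 235225*(1/773111) = 235225/773111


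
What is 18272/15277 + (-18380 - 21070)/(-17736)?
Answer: 154458307/45158812 ≈ 3.4203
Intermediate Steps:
18272/15277 + (-18380 - 21070)/(-17736) = 18272*(1/15277) - 39450*(-1/17736) = 18272/15277 + 6575/2956 = 154458307/45158812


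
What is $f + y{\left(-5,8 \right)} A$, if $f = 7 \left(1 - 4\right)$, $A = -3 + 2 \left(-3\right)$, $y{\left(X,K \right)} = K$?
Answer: $-93$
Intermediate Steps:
$A = -9$ ($A = -3 - 6 = -9$)
$f = -21$ ($f = 7 \left(-3\right) = -21$)
$f + y{\left(-5,8 \right)} A = -21 + 8 \left(-9\right) = -21 - 72 = -93$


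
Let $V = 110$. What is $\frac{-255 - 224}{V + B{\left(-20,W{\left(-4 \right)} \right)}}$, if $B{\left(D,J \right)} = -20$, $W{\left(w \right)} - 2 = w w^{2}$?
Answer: $- \frac{479}{90} \approx -5.3222$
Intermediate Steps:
$W{\left(w \right)} = 2 + w^{3}$ ($W{\left(w \right)} = 2 + w w^{2} = 2 + w^{3}$)
$\frac{-255 - 224}{V + B{\left(-20,W{\left(-4 \right)} \right)}} = \frac{-255 - 224}{110 - 20} = - \frac{479}{90}$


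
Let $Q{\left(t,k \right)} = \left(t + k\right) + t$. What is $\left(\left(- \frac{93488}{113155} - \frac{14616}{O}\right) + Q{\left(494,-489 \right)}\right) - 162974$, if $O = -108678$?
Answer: $- \frac{333006361977189}{2049576515} \approx -1.6248 \cdot 10^{5}$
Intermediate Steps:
$Q{\left(t,k \right)} = k + 2 t$ ($Q{\left(t,k \right)} = \left(k + t\right) + t = k + 2 t$)
$\left(\left(- \frac{93488}{113155} - \frac{14616}{O}\right) + Q{\left(494,-489 \right)}\right) - 162974 = \left(\left(- \frac{93488}{113155} - \frac{14616}{-108678}\right) + \left(-489 + 2 \cdot 494\right)\right) - 162974 = \left(\left(\left(-93488\right) \frac{1}{113155} - - \frac{2436}{18113}\right) + \left(-489 + 988\right)\right) - 162974 = \left(\left(- \frac{93488}{113155} + \frac{2436}{18113}\right) + 499\right) - 162974 = \left(- \frac{1417702564}{2049576515} + 499\right) - 162974 = \frac{1021320978421}{2049576515} - 162974 = - \frac{333006361977189}{2049576515}$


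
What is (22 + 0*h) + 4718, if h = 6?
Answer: 4740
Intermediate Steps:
(22 + 0*h) + 4718 = (22 + 0*6) + 4718 = (22 + 0) + 4718 = 22 + 4718 = 4740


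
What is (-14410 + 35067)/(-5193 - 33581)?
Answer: -20657/38774 ≈ -0.53275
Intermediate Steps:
(-14410 + 35067)/(-5193 - 33581) = 20657/(-38774) = 20657*(-1/38774) = -20657/38774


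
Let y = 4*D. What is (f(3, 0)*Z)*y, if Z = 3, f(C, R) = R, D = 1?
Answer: 0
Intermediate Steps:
y = 4 (y = 4*1 = 4)
(f(3, 0)*Z)*y = (0*3)*4 = 0*4 = 0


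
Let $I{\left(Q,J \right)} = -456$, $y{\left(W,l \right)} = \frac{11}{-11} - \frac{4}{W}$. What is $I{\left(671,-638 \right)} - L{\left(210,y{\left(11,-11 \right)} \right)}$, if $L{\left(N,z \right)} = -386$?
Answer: $-70$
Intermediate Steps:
$y{\left(W,l \right)} = -1 - \frac{4}{W}$ ($y{\left(W,l \right)} = 11 \left(- \frac{1}{11}\right) - \frac{4}{W} = -1 - \frac{4}{W}$)
$I{\left(671,-638 \right)} - L{\left(210,y{\left(11,-11 \right)} \right)} = -456 - -386 = -456 + 386 = -70$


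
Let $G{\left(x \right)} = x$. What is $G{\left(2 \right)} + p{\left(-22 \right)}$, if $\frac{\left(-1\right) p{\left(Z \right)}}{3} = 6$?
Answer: $-16$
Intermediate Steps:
$p{\left(Z \right)} = -18$ ($p{\left(Z \right)} = \left(-3\right) 6 = -18$)
$G{\left(2 \right)} + p{\left(-22 \right)} = 2 - 18 = -16$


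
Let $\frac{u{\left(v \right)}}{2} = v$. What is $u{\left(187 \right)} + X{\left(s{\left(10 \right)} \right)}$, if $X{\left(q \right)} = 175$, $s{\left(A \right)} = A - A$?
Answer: $549$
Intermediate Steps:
$s{\left(A \right)} = 0$
$u{\left(v \right)} = 2 v$
$u{\left(187 \right)} + X{\left(s{\left(10 \right)} \right)} = 2 \cdot 187 + 175 = 374 + 175 = 549$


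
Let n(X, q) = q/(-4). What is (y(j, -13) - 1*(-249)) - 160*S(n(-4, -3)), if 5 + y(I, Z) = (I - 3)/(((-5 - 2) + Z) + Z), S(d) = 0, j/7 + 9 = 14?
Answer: 8020/33 ≈ 243.03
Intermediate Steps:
j = 35 (j = -63 + 7*14 = -63 + 98 = 35)
n(X, q) = -q/4 (n(X, q) = q*(-¼) = -q/4)
y(I, Z) = -5 + (-3 + I)/(-7 + 2*Z) (y(I, Z) = -5 + (I - 3)/(((-5 - 2) + Z) + Z) = -5 + (-3 + I)/((-7 + Z) + Z) = -5 + (-3 + I)/(-7 + 2*Z))
(y(j, -13) - 1*(-249)) - 160*S(n(-4, -3)) = ((32 + 35 - 10*(-13))/(-7 + 2*(-13)) - 1*(-249)) - 160*0 = ((32 + 35 + 130)/(-7 - 26) + 249) + 0 = (197/(-33) + 249) + 0 = (-1/33*197 + 249) + 0 = (-197/33 + 249) + 0 = 8020/33 + 0 = 8020/33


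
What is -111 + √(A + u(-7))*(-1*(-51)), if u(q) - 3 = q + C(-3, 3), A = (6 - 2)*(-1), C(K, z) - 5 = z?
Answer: -111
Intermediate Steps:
C(K, z) = 5 + z
A = -4 (A = 4*(-1) = -4)
u(q) = 11 + q (u(q) = 3 + (q + (5 + 3)) = 3 + (q + 8) = 3 + (8 + q) = 11 + q)
-111 + √(A + u(-7))*(-1*(-51)) = -111 + √(-4 + (11 - 7))*(-1*(-51)) = -111 + √(-4 + 4)*51 = -111 + √0*51 = -111 + 0*51 = -111 + 0 = -111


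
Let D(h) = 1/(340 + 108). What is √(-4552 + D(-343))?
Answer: 23*I*√26985/56 ≈ 67.469*I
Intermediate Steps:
D(h) = 1/448
√(-4552 + D(-343)) = √(-4552 + 1/448) = √(-2039295/448) = 23*I*√26985/56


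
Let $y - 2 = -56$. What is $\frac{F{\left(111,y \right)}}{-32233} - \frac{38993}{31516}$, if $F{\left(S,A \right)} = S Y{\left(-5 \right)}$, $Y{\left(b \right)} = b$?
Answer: $- \frac{1239369989}{1015855228} \approx -1.22$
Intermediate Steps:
$y = -54$ ($y = 2 - 56 = -54$)
$F{\left(S,A \right)} = - 5 S$ ($F{\left(S,A \right)} = S \left(-5\right) = - 5 S$)
$\frac{F{\left(111,y \right)}}{-32233} - \frac{38993}{31516} = \frac{\left(-5\right) 111}{-32233} - \frac{38993}{31516} = \left(-555\right) \left(- \frac{1}{32233}\right) - \frac{38993}{31516} = \frac{555}{32233} - \frac{38993}{31516} = - \frac{1239369989}{1015855228}$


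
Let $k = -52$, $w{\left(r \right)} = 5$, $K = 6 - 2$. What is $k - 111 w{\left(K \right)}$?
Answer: $-607$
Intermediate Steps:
$K = 4$ ($K = 6 - 2 = 4$)
$k - 111 w{\left(K \right)} = -52 - 555 = -607$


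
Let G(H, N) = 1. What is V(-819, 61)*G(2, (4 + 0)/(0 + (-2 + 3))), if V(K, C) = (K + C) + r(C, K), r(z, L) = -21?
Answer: -779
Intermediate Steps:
V(K, C) = -21 + C + K (V(K, C) = (K + C) - 21 = (C + K) - 21 = -21 + C + K)
V(-819, 61)*G(2, (4 + 0)/(0 + (-2 + 3))) = (-21 + 61 - 819)*1 = -779*1 = -779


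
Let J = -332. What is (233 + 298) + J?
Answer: 199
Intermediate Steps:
(233 + 298) + J = (233 + 298) - 332 = 531 - 332 = 199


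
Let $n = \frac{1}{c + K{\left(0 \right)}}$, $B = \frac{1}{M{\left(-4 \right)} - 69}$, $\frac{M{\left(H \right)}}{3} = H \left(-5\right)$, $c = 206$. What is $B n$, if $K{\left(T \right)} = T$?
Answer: $- \frac{1}{1854} \approx -0.00053937$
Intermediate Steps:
$M{\left(H \right)} = - 15 H$ ($M{\left(H \right)} = 3 H \left(-5\right) = 3 \left(- 5 H\right) = - 15 H$)
$B = - \frac{1}{9}$ ($B = \frac{1}{\left(-15\right) \left(-4\right) - 69} = \frac{1}{60 - 69} = \frac{1}{-9} = - \frac{1}{9} \approx -0.11111$)
$n = \frac{1}{206}$ ($n = \frac{1}{206 + 0} = \frac{1}{206} \approx 0.0048544$)
$B n = \left(- \frac{1}{9}\right) \frac{1}{206} = - \frac{1}{1854}$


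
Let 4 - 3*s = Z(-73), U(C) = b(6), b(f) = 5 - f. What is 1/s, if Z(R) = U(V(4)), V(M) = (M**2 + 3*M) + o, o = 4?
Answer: 3/5 ≈ 0.60000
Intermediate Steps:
V(M) = 4 + M**2 + 3*M (V(M) = (M**2 + 3*M) + 4 = 4 + M**2 + 3*M)
U(C) = -1 (U(C) = 5 - 1*6 = 5 - 6 = -1)
Z(R) = -1
s = 5/3 (s = 4/3 - 1/3*(-1) = 4/3 + 1/3 = 5/3 ≈ 1.6667)
1/s = 1/(5/3) = 3/5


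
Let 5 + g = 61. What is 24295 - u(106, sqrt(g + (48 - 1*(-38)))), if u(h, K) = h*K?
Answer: 24295 - 106*sqrt(142) ≈ 23032.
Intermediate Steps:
g = 56 (g = -5 + 61 = 56)
u(h, K) = K*h
24295 - u(106, sqrt(g + (48 - 1*(-38)))) = 24295 - sqrt(56 + (48 - 1*(-38)))*106 = 24295 - sqrt(56 + (48 + 38))*106 = 24295 - sqrt(56 + 86)*106 = 24295 - sqrt(142)*106 = 24295 - 106*sqrt(142)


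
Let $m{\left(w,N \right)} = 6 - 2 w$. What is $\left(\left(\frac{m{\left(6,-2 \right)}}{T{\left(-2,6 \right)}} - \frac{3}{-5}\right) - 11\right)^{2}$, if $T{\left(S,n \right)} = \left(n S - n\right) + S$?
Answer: $\frac{10201}{100} \approx 102.01$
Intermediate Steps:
$T{\left(S,n \right)} = S - n + S n$ ($T{\left(S,n \right)} = \left(S n - n\right) + S = \left(- n + S n\right) + S = S - n + S n$)
$\left(\left(\frac{m{\left(6,-2 \right)}}{T{\left(-2,6 \right)}} - \frac{3}{-5}\right) - 11\right)^{2} = \left(\left(\frac{6 - 12}{-2 - 6 - 12} - \frac{3}{-5}\right) - 11\right)^{2} = \left(\left(\frac{6 - 12}{-2 - 6 - 12} - - \frac{3}{5}\right) - 11\right)^{2} = \left(\left(- \frac{6}{-20} + \frac{3}{5}\right) - 11\right)^{2} = \left(\left(\left(-6\right) \left(- \frac{1}{20}\right) + \frac{3}{5}\right) - 11\right)^{2} = \left(\left(\frac{3}{10} + \frac{3}{5}\right) - 11\right)^{2} = \left(\frac{9}{10} - 11\right)^{2} = \left(- \frac{101}{10}\right)^{2} = \frac{10201}{100}$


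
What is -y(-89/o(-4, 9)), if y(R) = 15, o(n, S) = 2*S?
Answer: -15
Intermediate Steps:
-y(-89/o(-4, 9)) = -1*15 = -15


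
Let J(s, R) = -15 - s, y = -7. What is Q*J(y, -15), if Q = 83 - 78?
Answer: -40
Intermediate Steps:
Q = 5
Q*J(y, -15) = 5*(-15 - 1*(-7)) = 5*(-15 + 7) = 5*(-8) = -40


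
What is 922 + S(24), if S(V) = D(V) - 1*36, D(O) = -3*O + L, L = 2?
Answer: 816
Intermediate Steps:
D(O) = 2 - 3*O (D(O) = -3*O + 2 = 2 - 3*O)
S(V) = -34 - 3*V (S(V) = (2 - 3*V) - 1*36 = (2 - 3*V) - 36 = -34 - 3*V)
922 + S(24) = 922 + (-34 - 3*24) = 922 + (-34 - 72) = 922 - 106 = 816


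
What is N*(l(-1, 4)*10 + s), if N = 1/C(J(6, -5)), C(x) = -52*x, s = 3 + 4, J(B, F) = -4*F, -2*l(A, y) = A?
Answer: -3/260 ≈ -0.011538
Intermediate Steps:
l(A, y) = -A/2
s = 7
N = -1/1040 (N = 1/(-(-208)*(-5)) = 1/(-52*20) = 1/(-1040) = -1/1040 ≈ -0.00096154)
N*(l(-1, 4)*10 + s) = -(-½*(-1)*10 + 7)/1040 = -((½)*10 + 7)/1040 = -(5 + 7)/1040 = -1/1040*12 = -3/260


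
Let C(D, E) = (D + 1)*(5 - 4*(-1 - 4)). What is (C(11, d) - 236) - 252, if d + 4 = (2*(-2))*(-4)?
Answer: -188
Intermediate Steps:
d = 12 (d = -4 + (2*(-2))*(-4) = -4 - 4*(-4) = -4 + 16 = 12)
C(D, E) = 25 + 25*D (C(D, E) = (1 + D)*(5 - 4*(-5)) = (1 + D)*(5 + 20) = (1 + D)*25 = 25 + 25*D)
(C(11, d) - 236) - 252 = ((25 + 25*11) - 236) - 252 = ((25 + 275) - 236) - 252 = (300 - 236) - 252 = 64 - 252 = -188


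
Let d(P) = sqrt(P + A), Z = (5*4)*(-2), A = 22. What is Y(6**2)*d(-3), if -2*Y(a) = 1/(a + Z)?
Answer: sqrt(19)/8 ≈ 0.54486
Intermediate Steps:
Z = -40 (Z = 20*(-2) = -40)
d(P) = sqrt(22 + P) (d(P) = sqrt(P + 22) = sqrt(22 + P))
Y(a) = -1/(2*(-40 + a)) (Y(a) = -1/(2*(a - 40)) = -1/(2*(-40 + a)))
Y(6**2)*d(-3) = (-1/(-80 + 2*6**2))*sqrt(22 - 3) = (-1/(-80 + 2*36))*sqrt(19) = (-1/(-80 + 72))*sqrt(19) = (-1/(-8))*sqrt(19) = (-1*(-1/8))*sqrt(19) = sqrt(19)/8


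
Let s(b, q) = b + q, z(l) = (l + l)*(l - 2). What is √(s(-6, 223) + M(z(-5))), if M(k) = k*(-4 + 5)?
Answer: √287 ≈ 16.941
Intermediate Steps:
z(l) = 2*l*(-2 + l) (z(l) = (2*l)*(-2 + l) = 2*l*(-2 + l))
M(k) = k (M(k) = k*1 = k)
√(s(-6, 223) + M(z(-5))) = √((-6 + 223) + 2*(-5)*(-2 - 5)) = √(217 + 2*(-5)*(-7)) = √(217 + 70) = √287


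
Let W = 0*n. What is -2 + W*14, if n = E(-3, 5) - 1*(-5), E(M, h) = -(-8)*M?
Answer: -2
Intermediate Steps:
E(M, h) = 8*M
n = -19 (n = 8*(-3) - 1*(-5) = -24 + 5 = -19)
W = 0 (W = 0*(-19) = 0)
-2 + W*14 = -2 + 0*14 = -2 + 0 = -2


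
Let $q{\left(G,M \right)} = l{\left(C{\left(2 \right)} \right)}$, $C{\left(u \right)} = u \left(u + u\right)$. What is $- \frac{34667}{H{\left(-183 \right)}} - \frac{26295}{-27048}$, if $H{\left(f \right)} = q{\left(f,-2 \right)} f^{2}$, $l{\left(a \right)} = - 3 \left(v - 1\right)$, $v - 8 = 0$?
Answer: $\frac{925244351}{905810472} \approx 1.0215$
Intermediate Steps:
$v = 8$ ($v = 8 + 0 = 8$)
$C{\left(u \right)} = 2 u^{2}$ ($C{\left(u \right)} = u 2 u = 2 u^{2}$)
$l{\left(a \right)} = -21$ ($l{\left(a \right)} = - 3 \left(8 - 1\right) = \left(-3\right) 7 = -21$)
$q{\left(G,M \right)} = -21$
$H{\left(f \right)} = - 21 f^{2}$
$- \frac{34667}{H{\left(-183 \right)}} - \frac{26295}{-27048} = - \frac{34667}{\left(-21\right) \left(-183\right)^{2}} - \frac{26295}{-27048} = - \frac{34667}{\left(-21\right) 33489} - - \frac{8765}{9016} = - \frac{34667}{-703269} + \frac{8765}{9016} = \left(-34667\right) \left(- \frac{1}{703269}\right) + \frac{8765}{9016} = \frac{34667}{703269} + \frac{8765}{9016} = \frac{925244351}{905810472}$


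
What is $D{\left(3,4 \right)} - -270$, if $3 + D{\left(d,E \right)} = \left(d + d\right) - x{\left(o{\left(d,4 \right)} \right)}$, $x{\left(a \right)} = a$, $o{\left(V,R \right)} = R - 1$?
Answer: $270$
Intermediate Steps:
$o{\left(V,R \right)} = -1 + R$
$D{\left(d,E \right)} = -6 + 2 d$ ($D{\left(d,E \right)} = -3 + \left(\left(d + d\right) - \left(-1 + 4\right)\right) = -3 + \left(2 d - 3\right) = -3 + \left(-3 + 2 d\right) = -6 + 2 d$)
$D{\left(3,4 \right)} - -270 = \left(-6 + 2 \cdot 3\right) - -270 = \left(-6 + 6\right) + 270 = 0 + 270 = 270$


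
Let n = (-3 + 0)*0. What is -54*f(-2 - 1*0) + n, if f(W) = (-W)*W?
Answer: 216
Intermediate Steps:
f(W) = -W²
n = 0 (n = -3*0 = 0)
-54*f(-2 - 1*0) + n = -(-54)*(-2 - 1*0)² + 0 = -(-54)*(-2 + 0)² + 0 = -(-54)*(-2)² + 0 = -(-54)*4 + 0 = -54*(-4) + 0 = 216 + 0 = 216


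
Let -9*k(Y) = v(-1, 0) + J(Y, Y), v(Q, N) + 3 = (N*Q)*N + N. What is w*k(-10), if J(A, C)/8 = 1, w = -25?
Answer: 125/9 ≈ 13.889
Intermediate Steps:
J(A, C) = 8 (J(A, C) = 8*1 = 8)
v(Q, N) = -3 + N + Q*N² (v(Q, N) = -3 + ((N*Q)*N + N) = -3 + (Q*N² + N) = -3 + (N + Q*N²) = -3 + N + Q*N²)
k(Y) = -5/9 (k(Y) = -((-3 + 0 - 1*0²) + 8)/9 = -((-3 + 0 - 1*0) + 8)/9 = -((-3 + 0 + 0) + 8)/9 = -(-3 + 8)/9 = -⅑*5 = -5/9)
w*k(-10) = -25*(-5/9) = 125/9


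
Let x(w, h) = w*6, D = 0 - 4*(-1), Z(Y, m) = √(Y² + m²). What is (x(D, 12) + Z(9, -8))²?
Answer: (24 + √145)² ≈ 1299.0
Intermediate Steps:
D = 4 (D = 0 + 4 = 4)
x(w, h) = 6*w
(x(D, 12) + Z(9, -8))² = (6*4 + √(9² + (-8)²))² = (24 + √(81 + 64))² = (24 + √145)²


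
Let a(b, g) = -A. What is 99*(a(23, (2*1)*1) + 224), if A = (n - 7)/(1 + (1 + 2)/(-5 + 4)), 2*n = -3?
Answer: 87021/4 ≈ 21755.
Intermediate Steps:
n = -3/2 (n = (½)*(-3) = -3/2 ≈ -1.5000)
A = 17/4 (A = (-3/2 - 7)/(1 + (1 + 2)/(-5 + 4)) = -17/(2*(1 + 3/(-1))) = -17/(2*(1 + 3*(-1))) = -17/(2*(1 - 3)) = -17/2/(-2) = -17/2*(-½) = 17/4 ≈ 4.2500)
a(b, g) = -17/4 (a(b, g) = -1*17/4 = -17/4)
99*(a(23, (2*1)*1) + 224) = 99*(-17/4 + 224) = 99*(879/4) = 87021/4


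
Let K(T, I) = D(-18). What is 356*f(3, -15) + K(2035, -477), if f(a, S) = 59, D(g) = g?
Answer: 20986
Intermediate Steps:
K(T, I) = -18
356*f(3, -15) + K(2035, -477) = 356*59 - 18 = 21004 - 18 = 20986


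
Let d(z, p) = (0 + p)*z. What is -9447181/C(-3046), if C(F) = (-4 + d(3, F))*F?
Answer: -9447181/27846532 ≈ -0.33926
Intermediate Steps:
d(z, p) = p*z
C(F) = F*(-4 + 3*F) (C(F) = (-4 + F*3)*F = (-4 + 3*F)*F = F*(-4 + 3*F))
-9447181/C(-3046) = -9447181*(-1/(3046*(-4 + 3*(-3046)))) = -9447181*(-1/(3046*(-4 - 9138))) = -9447181/((-3046*(-9142))) = -9447181/27846532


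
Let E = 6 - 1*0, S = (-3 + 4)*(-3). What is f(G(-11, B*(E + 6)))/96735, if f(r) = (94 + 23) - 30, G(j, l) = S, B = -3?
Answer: 29/32245 ≈ 0.00089936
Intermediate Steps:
S = -3 (S = 1*(-3) = -3)
E = 6 (E = 6 + 0 = 6)
G(j, l) = -3
f(r) = 87 (f(r) = 117 - 30 = 87)
f(G(-11, B*(E + 6)))/96735 = 87/96735 = 87*(1/96735) = 29/32245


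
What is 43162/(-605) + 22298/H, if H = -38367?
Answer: -1669486744/23212035 ≈ -71.923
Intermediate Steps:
43162/(-605) + 22298/H = 43162/(-605) + 22298/(-38367) = 43162*(-1/605) + 22298*(-1/38367) = -43162/605 - 22298/38367 = -1669486744/23212035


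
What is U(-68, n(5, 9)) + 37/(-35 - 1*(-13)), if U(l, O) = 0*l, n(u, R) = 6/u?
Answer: -37/22 ≈ -1.6818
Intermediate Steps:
U(l, O) = 0
U(-68, n(5, 9)) + 37/(-35 - 1*(-13)) = 0 + 37/(-35 - 1*(-13)) = 0 + 37/(-35 + 13) = 0 + 37/(-22) = 0 + 37*(-1/22) = 0 - 37/22 = -37/22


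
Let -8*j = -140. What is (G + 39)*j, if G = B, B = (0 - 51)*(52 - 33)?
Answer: -16275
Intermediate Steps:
j = 35/2 (j = -⅛*(-140) = 35/2 ≈ 17.500)
B = -969 (B = -51*19 = -969)
G = -969
(G + 39)*j = (-969 + 39)*(35/2) = -930*35/2 = -16275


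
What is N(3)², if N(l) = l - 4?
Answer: 1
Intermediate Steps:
N(l) = -4 + l
N(3)² = (-4 + 3)² = (-1)² = 1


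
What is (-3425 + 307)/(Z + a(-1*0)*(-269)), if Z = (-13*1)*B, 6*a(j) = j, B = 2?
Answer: 1559/13 ≈ 119.92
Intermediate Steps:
a(j) = j/6
Z = -26 (Z = -13*1*2 = -13*2 = -26)
(-3425 + 307)/(Z + a(-1*0)*(-269)) = (-3425 + 307)/(-26 + ((-1*0)/6)*(-269)) = -3118/(-26 + ((⅙)*0)*(-269)) = -3118/(-26 + 0*(-269)) = -3118/(-26 + 0) = -3118/(-26) = -3118*(-1/26) = 1559/13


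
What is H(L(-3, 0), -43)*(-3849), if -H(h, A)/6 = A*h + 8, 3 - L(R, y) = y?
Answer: -2794374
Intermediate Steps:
L(R, y) = 3 - y
H(h, A) = -48 - 6*A*h (H(h, A) = -6*(A*h + 8) = -6*(8 + A*h) = -48 - 6*A*h)
H(L(-3, 0), -43)*(-3849) = (-48 - 6*(-43)*(3 - 1*0))*(-3849) = (-48 - 6*(-43)*(3 + 0))*(-3849) = (-48 - 6*(-43)*3)*(-3849) = (-48 + 774)*(-3849) = 726*(-3849) = -2794374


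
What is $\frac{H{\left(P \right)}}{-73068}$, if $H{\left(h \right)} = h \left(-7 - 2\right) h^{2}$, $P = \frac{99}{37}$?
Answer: $\frac{2910897}{1233704468} \approx 0.0023595$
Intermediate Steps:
$P = \frac{99}{37}$ ($P = 99 \cdot \frac{1}{37} = \frac{99}{37} \approx 2.6757$)
$H{\left(h \right)} = - 9 h^{3}$ ($H{\left(h \right)} = h \left(-9\right) h^{2} = - 9 h h^{2} = - 9 h^{3}$)
$\frac{H{\left(P \right)}}{-73068} = \frac{\left(-9\right) \left(\frac{99}{37}\right)^{3}}{-73068} = \left(-9\right) \frac{970299}{50653} \left(- \frac{1}{73068}\right) = \left(- \frac{8732691}{50653}\right) \left(- \frac{1}{73068}\right) = \frac{2910897}{1233704468}$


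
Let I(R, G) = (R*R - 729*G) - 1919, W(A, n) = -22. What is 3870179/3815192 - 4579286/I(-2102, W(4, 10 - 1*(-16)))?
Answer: -316197881295/16910926289416 ≈ -0.018698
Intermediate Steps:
I(R, G) = -1919 + R² - 729*G (I(R, G) = (R² - 729*G) - 1919 = -1919 + R² - 729*G)
3870179/3815192 - 4579286/I(-2102, W(4, 10 - 1*(-16))) = 3870179/3815192 - 4579286/(-1919 + (-2102)² - 729*(-22)) = 3870179*(1/3815192) - 4579286/(-1919 + 4418404 + 16038) = 3870179/3815192 - 4579286/4432523 = -316197881295/16910926289416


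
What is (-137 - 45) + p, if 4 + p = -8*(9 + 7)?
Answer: -314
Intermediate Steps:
p = -132 (p = -4 - 8*(9 + 7) = -4 - 8*16 = -4 - 128 = -132)
(-137 - 45) + p = (-137 - 45) - 132 = -182 - 132 = -314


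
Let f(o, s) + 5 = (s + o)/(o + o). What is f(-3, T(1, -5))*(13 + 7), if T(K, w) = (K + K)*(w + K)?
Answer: -190/3 ≈ -63.333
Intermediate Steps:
T(K, w) = 2*K*(K + w) (T(K, w) = (2*K)*(K + w) = 2*K*(K + w))
f(o, s) = -5 + (o + s)/(2*o) (f(o, s) = -5 + (s + o)/(o + o) = -5 + (o + s)/((2*o)) = -5 + (o + s)*(1/(2*o)) = -5 + (o + s)/(2*o))
f(-3, T(1, -5))*(13 + 7) = ((½)*(2*1*(1 - 5) - 9*(-3))/(-3))*(13 + 7) = ((½)*(-⅓)*(2*1*(-4) + 27))*20 = ((½)*(-⅓)*(-8 + 27))*20 = ((½)*(-⅓)*19)*20 = -19/6*20 = -190/3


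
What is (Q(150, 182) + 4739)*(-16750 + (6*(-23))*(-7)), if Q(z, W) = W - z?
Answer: -75305464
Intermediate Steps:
(Q(150, 182) + 4739)*(-16750 + (6*(-23))*(-7)) = ((182 - 1*150) + 4739)*(-16750 + (6*(-23))*(-7)) = ((182 - 150) + 4739)*(-16750 - 138*(-7)) = (32 + 4739)*(-16750 + 966) = 4771*(-15784) = -75305464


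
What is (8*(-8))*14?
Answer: -896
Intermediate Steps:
(8*(-8))*14 = -64*14 = -896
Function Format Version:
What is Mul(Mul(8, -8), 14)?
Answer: -896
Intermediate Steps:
Mul(Mul(8, -8), 14) = Mul(-64, 14) = -896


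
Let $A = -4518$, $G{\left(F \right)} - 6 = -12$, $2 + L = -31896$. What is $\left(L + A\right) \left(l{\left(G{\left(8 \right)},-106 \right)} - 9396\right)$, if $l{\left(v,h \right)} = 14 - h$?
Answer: $337794816$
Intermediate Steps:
$L = -31898$ ($L = -2 - 31896 = -31898$)
$G{\left(F \right)} = -6$ ($G{\left(F \right)} = 6 - 12 = -6$)
$\left(L + A\right) \left(l{\left(G{\left(8 \right)},-106 \right)} - 9396\right) = \left(-31898 - 4518\right) \left(\left(14 - -106\right) - 9396\right) = - 36416 \left(\left(14 + 106\right) - 9396\right) = - 36416 \left(120 - 9396\right) = \left(-36416\right) \left(-9276\right) = 337794816$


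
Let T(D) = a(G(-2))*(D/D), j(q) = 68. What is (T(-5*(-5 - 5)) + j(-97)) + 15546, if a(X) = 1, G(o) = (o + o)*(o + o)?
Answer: 15615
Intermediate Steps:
G(o) = 4*o² (G(o) = (2*o)*(2*o) = 4*o²)
T(D) = 1 (T(D) = 1*(D/D) = 1*1 = 1)
(T(-5*(-5 - 5)) + j(-97)) + 15546 = (1 + 68) + 15546 = 69 + 15546 = 15615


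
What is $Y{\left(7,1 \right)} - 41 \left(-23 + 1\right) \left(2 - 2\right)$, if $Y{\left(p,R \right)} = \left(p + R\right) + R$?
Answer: $9$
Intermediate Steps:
$Y{\left(p,R \right)} = p + 2 R$ ($Y{\left(p,R \right)} = \left(R + p\right) + R = p + 2 R$)
$Y{\left(7,1 \right)} - 41 \left(-23 + 1\right) \left(2 - 2\right) = \left(7 + 2 \cdot 1\right) - 41 \left(-23 + 1\right) \left(2 - 2\right) = \left(7 + 2\right) - 41 \left(\left(-22\right) 0\right) = 9 - 0 = 9 + 0 = 9$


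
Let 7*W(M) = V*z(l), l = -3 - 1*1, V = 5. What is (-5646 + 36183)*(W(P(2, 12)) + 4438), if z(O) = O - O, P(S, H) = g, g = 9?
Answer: 135523206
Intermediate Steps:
l = -4 (l = -3 - 1 = -4)
P(S, H) = 9
z(O) = 0
W(M) = 0 (W(M) = (5*0)/7 = (⅐)*0 = 0)
(-5646 + 36183)*(W(P(2, 12)) + 4438) = (-5646 + 36183)*(0 + 4438) = 30537*4438 = 135523206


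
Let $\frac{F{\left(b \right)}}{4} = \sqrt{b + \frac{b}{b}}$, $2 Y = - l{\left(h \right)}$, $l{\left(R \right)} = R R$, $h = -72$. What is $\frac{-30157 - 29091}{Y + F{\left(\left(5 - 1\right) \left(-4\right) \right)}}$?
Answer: $\frac{3199392}{139973} + \frac{14812 i \sqrt{15}}{419919} \approx 22.857 + 0.13661 i$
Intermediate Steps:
$l{\left(R \right)} = R^{2}$
$Y = -2592$ ($Y = \frac{\left(-1\right) \left(-72\right)^{2}}{2} = \frac{\left(-1\right) 5184}{2} = \frac{1}{2} \left(-5184\right) = -2592$)
$F{\left(b \right)} = 4 \sqrt{1 + b}$ ($F{\left(b \right)} = 4 \sqrt{b + \frac{b}{b}} = 4 \sqrt{b + 1} = 4 \sqrt{1 + b}$)
$\frac{-30157 - 29091}{Y + F{\left(\left(5 - 1\right) \left(-4\right) \right)}} = \frac{-30157 - 29091}{-2592 + 4 \sqrt{1 + \left(5 - 1\right) \left(-4\right)}} = - \frac{59248}{-2592 + 4 \sqrt{1 + 4 \left(-4\right)}} = - \frac{59248}{-2592 + 4 \sqrt{1 - 16}} = - \frac{59248}{-2592 + 4 \sqrt{-15}} = - \frac{59248}{-2592 + 4 i \sqrt{15}}$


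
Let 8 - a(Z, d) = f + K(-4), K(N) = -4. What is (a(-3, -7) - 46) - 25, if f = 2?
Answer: -61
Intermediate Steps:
a(Z, d) = 10 (a(Z, d) = 8 - (2 - 4) = 8 - 1*(-2) = 8 + 2 = 10)
(a(-3, -7) - 46) - 25 = (10 - 46) - 25 = -36 - 25 = -61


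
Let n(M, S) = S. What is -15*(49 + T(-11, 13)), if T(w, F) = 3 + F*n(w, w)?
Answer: 1365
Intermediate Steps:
T(w, F) = 3 + F*w
-15*(49 + T(-11, 13)) = -15*(49 + (3 + 13*(-11))) = -15*(49 + (3 - 143)) = -15*(49 - 140) = -15*(-91) = 1365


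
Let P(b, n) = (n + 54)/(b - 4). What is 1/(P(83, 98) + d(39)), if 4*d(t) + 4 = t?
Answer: 316/3373 ≈ 0.093685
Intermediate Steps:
d(t) = -1 + t/4
P(b, n) = (54 + n)/(-4 + b)
1/(P(83, 98) + d(39)) = 1/((54 + 98)/(-4 + 83) + (-1 + (¼)*39)) = 1/(152/79 + (-1 + 39/4)) = 1/((1/79)*152 + 35/4) = 1/(152/79 + 35/4) = 1/(3373/316) = 316/3373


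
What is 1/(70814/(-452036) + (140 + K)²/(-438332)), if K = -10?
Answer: -24767730494/4834931331 ≈ -5.1227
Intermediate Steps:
1/(70814/(-452036) + (140 + K)²/(-438332)) = 1/(70814/(-452036) + (140 - 10)²/(-438332)) = 1/(70814*(-1/452036) + 130²*(-1/438332)) = 1/(-35407/226018 + 16900*(-1/438332)) = 1/(-35407/226018 - 4225/109583) = 1/(-4834931331/24767730494) = -24767730494/4834931331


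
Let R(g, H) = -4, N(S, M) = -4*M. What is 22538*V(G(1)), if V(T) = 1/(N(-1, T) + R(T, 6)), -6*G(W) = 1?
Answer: -33807/5 ≈ -6761.4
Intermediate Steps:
G(W) = -1/6 (G(W) = -1/6*1 = -1/6)
V(T) = 1/(-4 - 4*T) (V(T) = 1/(-4*T - 4) = 1/(-4 - 4*T))
22538*V(G(1)) = 22538*(-1/(4 + 4*(-1/6))) = 22538*(-1/(4 - 2/3)) = 22538*(-1/10/3) = 22538*(-1*3/10) = 22538*(-3/10) = -33807/5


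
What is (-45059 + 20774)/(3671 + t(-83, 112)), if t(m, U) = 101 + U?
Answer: -24285/3884 ≈ -6.2526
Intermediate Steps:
(-45059 + 20774)/(3671 + t(-83, 112)) = (-45059 + 20774)/(3671 + (101 + 112)) = -24285/(3671 + 213) = -24285/3884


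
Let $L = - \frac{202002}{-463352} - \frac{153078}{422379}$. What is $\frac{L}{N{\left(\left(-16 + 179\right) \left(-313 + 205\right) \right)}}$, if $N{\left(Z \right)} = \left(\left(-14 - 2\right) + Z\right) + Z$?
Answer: $- \frac{2398734217}{1148949079811232} \approx -2.0878 \cdot 10^{-6}$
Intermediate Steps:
$N{\left(Z \right)} = -16 + 2 Z$ ($N{\left(Z \right)} = \left(-16 + Z\right) + Z = -16 + 2 Z$)
$L = \frac{2398734217}{32618359068}$ ($L = \left(-202002\right) \left(- \frac{1}{463352}\right) - \frac{51026}{140793} = \frac{101001}{231676} - \frac{51026}{140793} = \frac{2398734217}{32618359068} \approx 0.073539$)
$\frac{L}{N{\left(\left(-16 + 179\right) \left(-313 + 205\right) \right)}} = \frac{2398734217}{32618359068 \left(-16 + 2 \left(-16 + 179\right) \left(-313 + 205\right)\right)} = \frac{2398734217}{32618359068 \left(-16 + 2 \cdot 163 \left(-108\right)\right)} = \frac{2398734217}{32618359068 \left(-16 + 2 \left(-17604\right)\right)} = \frac{2398734217}{32618359068 \left(-16 - 35208\right)} = \frac{2398734217}{32618359068 \left(-35224\right)} = \frac{2398734217}{32618359068} \left(- \frac{1}{35224}\right) = - \frac{2398734217}{1148949079811232}$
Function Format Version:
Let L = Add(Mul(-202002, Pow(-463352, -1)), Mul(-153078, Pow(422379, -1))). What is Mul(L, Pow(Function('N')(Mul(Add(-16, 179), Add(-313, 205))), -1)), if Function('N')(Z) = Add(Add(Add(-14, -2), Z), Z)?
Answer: Rational(-2398734217, 1148949079811232) ≈ -2.0878e-6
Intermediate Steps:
Function('N')(Z) = Add(-16, Mul(2, Z)) (Function('N')(Z) = Add(Add(-16, Z), Z) = Add(-16, Mul(2, Z)))
L = Rational(2398734217, 32618359068) (L = Add(Mul(-202002, Rational(-1, 463352)), Mul(-153078, Rational(1, 422379))) = Add(Rational(101001, 231676), Rational(-51026, 140793)) = Rational(2398734217, 32618359068) ≈ 0.073539)
Mul(L, Pow(Function('N')(Mul(Add(-16, 179), Add(-313, 205))), -1)) = Mul(Rational(2398734217, 32618359068), Pow(Add(-16, Mul(2, Mul(Add(-16, 179), Add(-313, 205)))), -1)) = Mul(Rational(2398734217, 32618359068), Pow(Add(-16, Mul(2, Mul(163, -108))), -1)) = Mul(Rational(2398734217, 32618359068), Pow(Add(-16, Mul(2, -17604)), -1)) = Mul(Rational(2398734217, 32618359068), Pow(Add(-16, -35208), -1)) = Mul(Rational(2398734217, 32618359068), Pow(-35224, -1)) = Mul(Rational(2398734217, 32618359068), Rational(-1, 35224)) = Rational(-2398734217, 1148949079811232)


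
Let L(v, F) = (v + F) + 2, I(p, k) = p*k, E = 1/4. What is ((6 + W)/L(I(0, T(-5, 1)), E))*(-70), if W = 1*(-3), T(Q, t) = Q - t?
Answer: -280/3 ≈ -93.333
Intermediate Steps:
E = ¼ (E = 1*(¼) = ¼ ≈ 0.25000)
I(p, k) = k*p
L(v, F) = 2 + F + v (L(v, F) = (F + v) + 2 = 2 + F + v)
W = -3
((6 + W)/L(I(0, T(-5, 1)), E))*(-70) = ((6 - 3)/(2 + ¼ + (-5 - 1*1)*0))*(-70) = (3/(2 + ¼ + (-5 - 1)*0))*(-70) = (3/(2 + ¼ - 6*0))*(-70) = (3/(2 + ¼ + 0))*(-70) = (3/(9/4))*(-70) = (3*(4/9))*(-70) = (4/3)*(-70) = -280/3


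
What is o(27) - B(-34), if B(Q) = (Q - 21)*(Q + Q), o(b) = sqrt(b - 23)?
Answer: -3738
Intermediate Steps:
o(b) = sqrt(-23 + b)
B(Q) = 2*Q*(-21 + Q) (B(Q) = (-21 + Q)*(2*Q) = 2*Q*(-21 + Q))
o(27) - B(-34) = sqrt(-23 + 27) - 2*(-34)*(-21 - 34) = sqrt(4) - 2*(-34)*(-55) = 2 - 1*3740 = 2 - 3740 = -3738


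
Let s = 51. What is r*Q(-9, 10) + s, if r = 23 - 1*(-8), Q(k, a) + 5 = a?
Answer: 206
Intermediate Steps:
Q(k, a) = -5 + a
r = 31 (r = 23 + 8 = 31)
r*Q(-9, 10) + s = 31*(-5 + 10) + 51 = 31*5 + 51 = 155 + 51 = 206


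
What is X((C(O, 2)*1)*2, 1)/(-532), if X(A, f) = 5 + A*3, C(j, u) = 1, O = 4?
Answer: -11/532 ≈ -0.020677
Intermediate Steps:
X(A, f) = 5 + 3*A
X((C(O, 2)*1)*2, 1)/(-532) = (5 + 3*((1*1)*2))/(-532) = (5 + 3*(1*2))*(-1/532) = (5 + 3*2)*(-1/532) = (5 + 6)*(-1/532) = 11*(-1/532) = -11/532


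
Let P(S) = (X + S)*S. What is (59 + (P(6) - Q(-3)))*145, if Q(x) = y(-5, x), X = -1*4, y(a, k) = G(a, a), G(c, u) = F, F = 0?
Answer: 10295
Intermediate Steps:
G(c, u) = 0
y(a, k) = 0
X = -4
Q(x) = 0
P(S) = S*(-4 + S) (P(S) = (-4 + S)*S = S*(-4 + S))
(59 + (P(6) - Q(-3)))*145 = (59 + (6*(-4 + 6) - 1*0))*145 = (59 + (6*2 + 0))*145 = (59 + (12 + 0))*145 = (59 + 12)*145 = 71*145 = 10295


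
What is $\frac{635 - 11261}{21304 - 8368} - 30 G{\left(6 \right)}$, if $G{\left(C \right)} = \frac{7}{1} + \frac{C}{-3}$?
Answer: $- \frac{4223}{28} \approx -150.82$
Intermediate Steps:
$G{\left(C \right)} = 7 - \frac{C}{3}$ ($G{\left(C \right)} = 7 \cdot 1 + C \left(- \frac{1}{3}\right) = 7 - \frac{C}{3}$)
$\frac{635 - 11261}{21304 - 8368} - 30 G{\left(6 \right)} = \frac{635 - 11261}{21304 - 8368} - 30 \left(7 - 2\right) = - \frac{10626}{12936} - 30 \left(7 - 2\right) = \left(-10626\right) \frac{1}{12936} - 30 \cdot 5 = - \frac{23}{28} - 150 = - \frac{4223}{28}$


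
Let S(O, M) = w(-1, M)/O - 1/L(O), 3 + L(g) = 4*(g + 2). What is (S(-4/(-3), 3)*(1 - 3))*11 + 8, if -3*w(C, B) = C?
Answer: 287/62 ≈ 4.6290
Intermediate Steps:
w(C, B) = -C/3
L(g) = 5 + 4*g (L(g) = -3 + 4*(g + 2) = -3 + 4*(2 + g) = -3 + (8 + 4*g) = 5 + 4*g)
S(O, M) = -1/(5 + 4*O) + 1/(3*O) (S(O, M) = (-⅓*(-1))/O - 1/(5 + 4*O) = 1/(3*O) - 1/(5 + 4*O) = -1/(5 + 4*O) + 1/(3*O))
(S(-4/(-3), 3)*(1 - 3))*11 + 8 = (((5 - 4/(-3))/(3*((-4/(-3)))*(5 + 4*(-4/(-3)))))*(1 - 3))*11 + 8 = (((5 - 4*(-⅓))/(3*((-4*(-⅓)))*(5 + 4*(-4*(-⅓)))))*(-2))*11 + 8 = (((5 + 4/3)/(3*(4/3)*(5 + 4*(4/3))))*(-2))*11 + 8 = (((⅓)*(¾)*(19/3)/(5 + 16/3))*(-2))*11 + 8 = (((⅓)*(¾)*(19/3)/(31/3))*(-2))*11 + 8 = (((⅓)*(¾)*(3/31)*(19/3))*(-2))*11 + 8 = ((19/124)*(-2))*11 + 8 = -19/62*11 + 8 = -209/62 + 8 = 287/62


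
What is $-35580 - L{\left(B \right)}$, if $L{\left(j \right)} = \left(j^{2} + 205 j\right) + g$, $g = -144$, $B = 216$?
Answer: $-126372$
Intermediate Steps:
$L{\left(j \right)} = -144 + j^{2} + 205 j$ ($L{\left(j \right)} = \left(j^{2} + 205 j\right) - 144 = -144 + j^{2} + 205 j$)
$-35580 - L{\left(B \right)} = -35580 - \left(-144 + 216^{2} + 205 \cdot 216\right) = -35580 - \left(-144 + 46656 + 44280\right) = -35580 - 90792 = -126372$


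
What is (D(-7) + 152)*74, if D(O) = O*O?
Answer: 14874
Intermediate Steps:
D(O) = O²
(D(-7) + 152)*74 = ((-7)² + 152)*74 = (49 + 152)*74 = 201*74 = 14874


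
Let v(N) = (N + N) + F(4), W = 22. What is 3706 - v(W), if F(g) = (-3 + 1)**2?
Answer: 3658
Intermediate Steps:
F(g) = 4 (F(g) = (-2)**2 = 4)
v(N) = 4 + 2*N (v(N) = (N + N) + 4 = 2*N + 4 = 4 + 2*N)
3706 - v(W) = 3706 - (4 + 2*22) = 3706 - (4 + 44) = 3706 - 1*48 = 3706 - 48 = 3658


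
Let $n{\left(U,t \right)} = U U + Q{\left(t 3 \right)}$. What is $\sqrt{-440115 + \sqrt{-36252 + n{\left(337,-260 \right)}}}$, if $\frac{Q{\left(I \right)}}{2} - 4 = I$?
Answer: $\sqrt{-440115 + \sqrt{75765}} \approx 663.2 i$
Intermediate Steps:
$Q{\left(I \right)} = 8 + 2 I$
$n{\left(U,t \right)} = 8 + U^{2} + 6 t$ ($n{\left(U,t \right)} = U U + \left(8 + 2 t 3\right) = U^{2} + \left(8 + 2 \cdot 3 t\right) = U^{2} + \left(8 + 6 t\right) = 8 + U^{2} + 6 t$)
$\sqrt{-440115 + \sqrt{-36252 + n{\left(337,-260 \right)}}} = \sqrt{-440115 + \sqrt{-36252 + \left(8 + 337^{2} + 6 \left(-260\right)\right)}} = \sqrt{-440115 + \sqrt{-36252 + \left(8 + 113569 - 1560\right)}} = \sqrt{-440115 + \sqrt{-36252 + 112017}} = \sqrt{-440115 + \sqrt{75765}}$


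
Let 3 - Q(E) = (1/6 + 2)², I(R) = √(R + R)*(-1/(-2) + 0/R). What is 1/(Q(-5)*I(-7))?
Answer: 36*I*√14/427 ≈ 0.31546*I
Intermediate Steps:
I(R) = √2*√R/2 (I(R) = √(2*R)*(-1*(-½) + 0) = (√2*√R)*(½ + 0) = (√2*√R)*(½) = √2*√R/2)
Q(E) = -61/36 (Q(E) = 3 - (1/6 + 2)² = 3 - (⅙ + 2)² = 3 - (13/6)² = 3 - 1*169/36 = 3 - 169/36 = -61/36)
1/(Q(-5)*I(-7)) = 1/(-61*√2*√(-7)/72) = 1/(-61*√2*I*√7/72) = 1/(-61*I*√14/72) = 36*I*√14/427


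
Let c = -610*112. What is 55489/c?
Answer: -7927/9760 ≈ -0.81219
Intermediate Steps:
c = -68320
55489/c = 55489/(-68320) = 55489*(-1/68320) = -7927/9760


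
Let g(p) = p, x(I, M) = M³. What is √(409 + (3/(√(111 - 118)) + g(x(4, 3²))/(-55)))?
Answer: √(58659370 - 63525*I*√7)/385 ≈ 19.893 - 0.028499*I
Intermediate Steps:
√(409 + (3/(√(111 - 118)) + g(x(4, 3²))/(-55))) = √(409 + (3/(√(111 - 118)) + (3²)³/(-55))) = √(409 + (3/(√(-7)) + 9³*(-1/55))) = √(409 + (3/((I*√7)) + 729*(-1/55))) = √(409 + (3*(-I*√7/7) - 729/55)) = √(409 + (-3*I*√7/7 - 729/55)) = √(409 + (-729/55 - 3*I*√7/7)) = √(21766/55 - 3*I*√7/7)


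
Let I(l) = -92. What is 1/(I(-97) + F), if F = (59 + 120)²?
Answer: 1/31949 ≈ 3.1300e-5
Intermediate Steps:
F = 32041 (F = 179² = 32041)
1/(I(-97) + F) = 1/(-92 + 32041) = 1/31949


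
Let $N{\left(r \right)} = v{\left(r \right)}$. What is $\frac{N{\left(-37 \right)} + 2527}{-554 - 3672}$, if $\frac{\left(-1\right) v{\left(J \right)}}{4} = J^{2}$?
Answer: $\frac{2949}{4226} \approx 0.69782$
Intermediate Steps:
$v{\left(J \right)} = - 4 J^{2}$
$N{\left(r \right)} = - 4 r^{2}$
$\frac{N{\left(-37 \right)} + 2527}{-554 - 3672} = \frac{- 4 \left(-37\right)^{2} + 2527}{-554 - 3672} = \frac{\left(-4\right) 1369 + 2527}{-4226} = \left(-5476 + 2527\right) \left(- \frac{1}{4226}\right) = \left(-2949\right) \left(- \frac{1}{4226}\right) = \frac{2949}{4226}$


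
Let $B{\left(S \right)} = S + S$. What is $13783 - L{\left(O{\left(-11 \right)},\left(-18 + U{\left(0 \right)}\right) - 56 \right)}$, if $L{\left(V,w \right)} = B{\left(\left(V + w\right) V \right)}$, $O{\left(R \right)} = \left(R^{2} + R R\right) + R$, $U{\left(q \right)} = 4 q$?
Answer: $-58751$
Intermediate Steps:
$O{\left(R \right)} = R + 2 R^{2}$ ($O{\left(R \right)} = \left(R^{2} + R^{2}\right) + R = 2 R^{2} + R = R + 2 R^{2}$)
$B{\left(S \right)} = 2 S$
$L{\left(V,w \right)} = 2 V \left(V + w\right)$ ($L{\left(V,w \right)} = 2 \left(V + w\right) V = 2 V \left(V + w\right)$)
$13783 - L{\left(O{\left(-11 \right)},\left(-18 + U{\left(0 \right)}\right) - 56 \right)} = 13783 - 2 \left(- 11 \left(1 + 2 \left(-11\right)\right)\right) \left(- 11 \left(1 + 2 \left(-11\right)\right) + \left(\left(-18 + 4 \cdot 0\right) - 56\right)\right) = 13783 - 2 \left(- 11 \left(1 - 22\right)\right) \left(- 11 \left(1 - 22\right) + \left(\left(-18 + 0\right) - 56\right)\right) = 13783 - 2 \left(\left(-11\right) \left(-21\right)\right) \left(\left(-11\right) \left(-21\right) - 74\right) = 13783 - 2 \cdot 231 \left(231 - 74\right) = 13783 - 2 \cdot 231 \cdot 157 = 13783 - 72534 = -58751$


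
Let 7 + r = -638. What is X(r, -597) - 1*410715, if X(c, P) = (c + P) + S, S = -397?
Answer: -412354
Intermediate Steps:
r = -645 (r = -7 - 638 = -645)
X(c, P) = -397 + P + c (X(c, P) = (c + P) - 397 = (P + c) - 397 = -397 + P + c)
X(r, -597) - 1*410715 = (-397 - 597 - 645) - 1*410715 = -1639 - 410715 = -412354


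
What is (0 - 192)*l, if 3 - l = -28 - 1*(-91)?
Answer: 11520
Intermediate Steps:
l = -60 (l = 3 - (-28 - 1*(-91)) = 3 - (-28 + 91) = 3 - 1*63 = 3 - 63 = -60)
(0 - 192)*l = (0 - 192)*(-60) = -192*(-60) = 11520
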